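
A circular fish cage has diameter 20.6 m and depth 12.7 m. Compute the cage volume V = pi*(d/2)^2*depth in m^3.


r = d/2 = 20.6/2 = 10.3 m
Base area = pi*r^2 = pi*10.3^2 = 333.29156 m^2
Volume = 333.29156 * 12.7 = 4232.8 m^3

4232.8 m^3


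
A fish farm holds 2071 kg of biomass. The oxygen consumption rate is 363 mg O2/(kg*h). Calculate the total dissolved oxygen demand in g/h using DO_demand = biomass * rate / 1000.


Total O2 consumption (mg/h) = 2071 kg * 363 mg/(kg*h) = 751773 mg/h
Convert to g/h: 751773 / 1000 = 751.773 g/h

751.773 g/h


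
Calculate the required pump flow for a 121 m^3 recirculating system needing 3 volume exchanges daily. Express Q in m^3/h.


Daily recirculation volume = 121 m^3 * 3 = 363 m^3/day
Flow rate Q = daily volume / 24 h = 363 / 24 = 15.125 m^3/h

15.125 m^3/h


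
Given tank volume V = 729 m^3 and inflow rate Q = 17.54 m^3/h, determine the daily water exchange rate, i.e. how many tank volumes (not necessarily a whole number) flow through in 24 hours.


Daily flow volume = 17.54 m^3/h * 24 h = 420.96 m^3/day
Exchanges = daily flow / tank volume = 420.96 / 729 = 0.577449 exchanges/day

0.577449 exchanges/day


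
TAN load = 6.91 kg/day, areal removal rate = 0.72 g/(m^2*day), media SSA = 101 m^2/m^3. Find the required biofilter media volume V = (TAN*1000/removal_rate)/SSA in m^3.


A = 6.91*1000 / 0.72 = 9597.2222 m^2
V = 9597.2222 / 101 = 95.022

95.022 m^3


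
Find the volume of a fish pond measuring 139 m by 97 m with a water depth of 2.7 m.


Base area = L * W = 139 * 97 = 13483 m^2
Volume = area * depth = 13483 * 2.7 = 36404.1 m^3

36404.1 m^3


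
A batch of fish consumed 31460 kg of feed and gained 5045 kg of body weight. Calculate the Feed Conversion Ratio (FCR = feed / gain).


FCR = feed consumed / weight gained
FCR = 31460 kg / 5045 kg = 6.23588

6.23588


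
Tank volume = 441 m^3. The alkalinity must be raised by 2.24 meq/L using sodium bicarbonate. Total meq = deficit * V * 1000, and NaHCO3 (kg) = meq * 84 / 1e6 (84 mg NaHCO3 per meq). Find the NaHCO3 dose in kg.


Tank volume in L = 441 m^3 * 1000 = 441000 L
Total meq required = 2.24 meq/L * 441000 L = 987840 meq
NaHCO3 mass = 987840 meq * 84 mg/meq / 1e6 = 82.9786 kg

82.9786 kg


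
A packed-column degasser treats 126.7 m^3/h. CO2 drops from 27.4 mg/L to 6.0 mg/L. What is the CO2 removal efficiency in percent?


CO2_out / CO2_in = 6.0 / 27.4 = 0.2189781
Fraction remaining = 0.2189781
efficiency = (1 - 0.2189781) * 100 = 78.1022 %

78.1022 %


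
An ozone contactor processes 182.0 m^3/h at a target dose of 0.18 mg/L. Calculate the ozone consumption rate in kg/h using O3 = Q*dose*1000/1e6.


O3 demand (mg/h) = Q * dose * 1000 = 182.0 * 0.18 * 1000 = 32760 mg/h
Convert mg to kg: 32760 / 1e6 = 0.03276 kg/h

0.03276 kg/h


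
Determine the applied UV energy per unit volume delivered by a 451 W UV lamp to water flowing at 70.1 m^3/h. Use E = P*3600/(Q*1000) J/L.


Energy delivered per hour = 451 W * 3600 s = 1623600 J/h
Volume treated per hour = 70.1 m^3/h * 1000 = 70100 L/h
dose = 1623600 / 70100 = 23.1612 J/L

23.1612 J/L


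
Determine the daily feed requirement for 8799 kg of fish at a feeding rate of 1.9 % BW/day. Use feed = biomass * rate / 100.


Feeding rate fraction = 1.9% / 100 = 0.019
Daily feed = 8799 kg * 0.019 = 167.181 kg/day

167.181 kg/day


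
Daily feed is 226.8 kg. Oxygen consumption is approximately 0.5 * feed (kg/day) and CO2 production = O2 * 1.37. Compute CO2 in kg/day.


O2 = 226.8 * 0.5 = 113.4
CO2 = 113.4 * 1.37 = 155.358

155.358 kg/day


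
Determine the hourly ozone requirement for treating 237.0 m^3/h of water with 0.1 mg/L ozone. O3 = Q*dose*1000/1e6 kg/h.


O3 demand (mg/h) = Q * dose * 1000 = 237.0 * 0.1 * 1000 = 23700 mg/h
Convert mg to kg: 23700 / 1e6 = 0.0237 kg/h

0.0237 kg/h


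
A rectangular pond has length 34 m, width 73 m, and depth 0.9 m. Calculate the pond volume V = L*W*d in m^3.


Base area = L * W = 34 * 73 = 2482 m^2
Volume = area * depth = 2482 * 0.9 = 2233.8 m^3

2233.8 m^3


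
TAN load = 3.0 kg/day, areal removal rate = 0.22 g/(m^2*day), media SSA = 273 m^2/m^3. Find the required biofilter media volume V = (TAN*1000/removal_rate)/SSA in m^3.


A = 3.0*1000 / 0.22 = 13636.364 m^2
V = 13636.364 / 273 = 49.9501

49.9501 m^3


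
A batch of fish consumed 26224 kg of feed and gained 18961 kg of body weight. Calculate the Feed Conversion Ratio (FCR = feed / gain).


FCR = feed consumed / weight gained
FCR = 26224 kg / 18961 kg = 1.38305

1.38305


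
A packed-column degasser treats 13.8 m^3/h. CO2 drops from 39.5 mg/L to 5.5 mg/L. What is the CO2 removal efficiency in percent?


CO2_out / CO2_in = 5.5 / 39.5 = 0.13924051
Fraction remaining = 0.13924051
efficiency = (1 - 0.13924051) * 100 = 86.0759 %

86.0759 %


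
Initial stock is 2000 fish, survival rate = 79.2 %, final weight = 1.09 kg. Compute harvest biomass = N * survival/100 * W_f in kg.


Survivors = 2000 * 79.2/100 = 1584 fish
Harvest biomass = survivors * W_f = 1584 * 1.09 = 1726.56 kg

1726.56 kg


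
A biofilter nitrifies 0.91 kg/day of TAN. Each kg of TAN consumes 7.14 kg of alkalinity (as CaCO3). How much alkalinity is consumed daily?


Alkalinity factor: 7.14 kg CaCO3 consumed per kg TAN nitrified
alk = 0.91 kg TAN * 7.14 = 6.4974 kg CaCO3/day

6.4974 kg CaCO3/day


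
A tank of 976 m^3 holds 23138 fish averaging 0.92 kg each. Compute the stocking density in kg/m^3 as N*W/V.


Total biomass = 23138 fish * 0.92 kg = 21286.96 kg
Density = total biomass / volume = 21286.96 / 976 = 21.8104 kg/m^3

21.8104 kg/m^3


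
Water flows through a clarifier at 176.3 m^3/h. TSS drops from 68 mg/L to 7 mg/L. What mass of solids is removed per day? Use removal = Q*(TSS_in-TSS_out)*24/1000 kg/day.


Concentration drop: TSS_in - TSS_out = 68 - 7 = 61 mg/L
Hourly solids removed = Q * dTSS = 176.3 m^3/h * 61 mg/L = 10754.3 g/h  (m^3/h * mg/L = g/h)
Daily solids removed = 10754.3 * 24 = 258103.2 g/day
Convert g to kg: 258103.2 / 1000 = 258.1032 kg/day

258.1032 kg/day


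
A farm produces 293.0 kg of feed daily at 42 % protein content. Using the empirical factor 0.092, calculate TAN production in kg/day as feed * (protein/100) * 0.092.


Protein in feed = 293.0 * 42/100 = 123.06 kg/day
TAN = protein * 0.092 = 123.06 * 0.092 = 11.32152 kg/day

11.32152 kg/day


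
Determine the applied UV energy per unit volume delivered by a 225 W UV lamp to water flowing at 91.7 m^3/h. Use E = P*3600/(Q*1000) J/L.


Energy delivered per hour = 225 W * 3600 s = 810000 J/h
Volume treated per hour = 91.7 m^3/h * 1000 = 91700 L/h
dose = 810000 / 91700 = 8.83315 J/L

8.83315 J/L


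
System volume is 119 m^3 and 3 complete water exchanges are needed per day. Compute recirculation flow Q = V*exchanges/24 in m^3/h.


Daily recirculation volume = 119 m^3 * 3 = 357 m^3/day
Flow rate Q = daily volume / 24 h = 357 / 24 = 14.875 m^3/h

14.875 m^3/h


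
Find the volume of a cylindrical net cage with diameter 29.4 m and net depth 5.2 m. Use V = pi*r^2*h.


r = d/2 = 29.4/2 = 14.7 m
Base area = pi*r^2 = pi*14.7^2 = 678.86676 m^2
Volume = 678.86676 * 5.2 = 3530.11 m^3

3530.11 m^3


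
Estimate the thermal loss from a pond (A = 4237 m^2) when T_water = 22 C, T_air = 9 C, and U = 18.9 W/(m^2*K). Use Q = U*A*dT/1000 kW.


Temperature difference dT = 22 - 9 = 13 K
Heat loss (W) = U * A * dT = 18.9 * 4237 * 13 = 1041030.9 W
Convert to kW: 1041030.9 / 1000 = 1041.0309 kW

1041.0309 kW


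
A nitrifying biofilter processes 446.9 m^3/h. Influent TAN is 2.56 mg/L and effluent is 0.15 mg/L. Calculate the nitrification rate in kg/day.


Concentration drop: TAN_in - TAN_out = 2.56 - 0.15 = 2.41 mg/L
Hourly TAN removed = Q * dTAN = 446.9 m^3/h * 2.41 mg/L = 1077.029 g/h  (m^3/h * mg/L = g/h)
Daily TAN removed = 1077.029 * 24 = 25848.696 g/day
Convert to kg/day: 25848.696 / 1000 = 25.848696 kg/day

25.848696 kg/day


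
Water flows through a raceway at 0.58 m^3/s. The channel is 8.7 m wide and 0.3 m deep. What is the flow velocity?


Cross-sectional area = W * d = 8.7 * 0.3 = 2.61 m^2
Velocity = Q / A = 0.58 / 2.61 = 0.222222 m/s

0.222222 m/s


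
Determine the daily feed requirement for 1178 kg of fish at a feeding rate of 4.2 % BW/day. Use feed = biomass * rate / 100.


Feeding rate fraction = 4.2% / 100 = 0.042
Daily feed = 1178 kg * 0.042 = 49.476 kg/day

49.476 kg/day


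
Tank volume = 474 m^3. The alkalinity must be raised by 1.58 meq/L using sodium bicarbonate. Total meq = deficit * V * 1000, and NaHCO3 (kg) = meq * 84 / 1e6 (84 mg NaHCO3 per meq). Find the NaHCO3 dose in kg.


Tank volume in L = 474 m^3 * 1000 = 474000 L
Total meq required = 1.58 meq/L * 474000 L = 748920 meq
NaHCO3 mass = 748920 meq * 84 mg/meq / 1e6 = 62.9093 kg

62.9093 kg


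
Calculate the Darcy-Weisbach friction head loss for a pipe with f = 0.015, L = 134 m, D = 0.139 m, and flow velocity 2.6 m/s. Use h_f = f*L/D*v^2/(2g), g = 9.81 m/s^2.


v^2 = 2.6^2 = 6.76 m^2/s^2
L/D = 134/0.139 = 964.02878
h_f = f*(L/D)*v^2/(2g) = 0.015 * 964.02878 * 6.76 / 19.62 = 4.98229 m

4.98229 m


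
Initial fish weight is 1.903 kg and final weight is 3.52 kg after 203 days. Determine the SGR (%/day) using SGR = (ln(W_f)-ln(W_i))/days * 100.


ln(W_f) = ln(3.52) = 1.258461
ln(W_i) = ln(1.903) = 0.64343159
ln(W_f) - ln(W_i) = 1.258461 - 0.64343159 = 0.61502941
SGR = 0.61502941 / 203 * 100 = 0.30297 %/day

0.30297 %/day


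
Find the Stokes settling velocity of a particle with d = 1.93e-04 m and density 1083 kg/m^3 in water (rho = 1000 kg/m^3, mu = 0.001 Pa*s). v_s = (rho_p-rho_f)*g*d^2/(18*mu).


Density difference: rho_p - rho_f = 1083 - 1000 = 83 kg/m^3
d^2 = (1.93e-04)^2 = 3.7249e-08 m^2
Numerator = (rho_p - rho_f) * g * d^2 = 83 * 9.81 * 3.7249e-08 = 3.0329253e-05
Denominator = 18 * mu = 18 * 0.001 = 0.018
v_s = 3.0329253e-05 / 0.018 = 0.00168496 m/s
Check: Re = rho_f * v_s * d / mu = 1000 * 0.00168496 * 1.93e-04 / 0.001 = 0.325 < 1, so Stokes' law applies.

0.00168496 m/s


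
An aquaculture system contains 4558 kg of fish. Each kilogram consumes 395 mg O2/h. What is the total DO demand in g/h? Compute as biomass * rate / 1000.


Total O2 consumption (mg/h) = 4558 kg * 395 mg/(kg*h) = 1800410 mg/h
Convert to g/h: 1800410 / 1000 = 1800.41 g/h

1800.41 g/h


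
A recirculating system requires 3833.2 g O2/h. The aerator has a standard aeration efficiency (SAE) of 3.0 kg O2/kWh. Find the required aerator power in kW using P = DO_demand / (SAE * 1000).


SAE in g O2/kWh = 3.0 * 1000 = 3000 g/kWh
P = DO_demand / SAE_g = 3833.2 / 3000 = 1.27773 kW

1.27773 kW


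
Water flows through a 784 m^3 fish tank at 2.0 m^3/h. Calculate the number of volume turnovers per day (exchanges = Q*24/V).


Daily flow volume = 2.0 m^3/h * 24 h = 48 m^3/day
Exchanges = daily flow / tank volume = 48 / 784 = 0.0612245 exchanges/day

0.0612245 exchanges/day


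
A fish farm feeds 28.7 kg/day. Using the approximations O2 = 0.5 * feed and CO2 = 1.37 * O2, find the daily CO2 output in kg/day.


O2 = 28.7 * 0.5 = 14.35
CO2 = 14.35 * 1.37 = 19.6595

19.6595 kg/day


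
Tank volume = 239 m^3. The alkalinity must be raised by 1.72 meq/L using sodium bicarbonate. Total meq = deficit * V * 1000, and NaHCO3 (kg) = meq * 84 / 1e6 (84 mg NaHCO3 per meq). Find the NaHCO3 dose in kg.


Tank volume in L = 239 m^3 * 1000 = 239000 L
Total meq required = 1.72 meq/L * 239000 L = 411080 meq
NaHCO3 mass = 411080 meq * 84 mg/meq / 1e6 = 34.5307 kg

34.5307 kg


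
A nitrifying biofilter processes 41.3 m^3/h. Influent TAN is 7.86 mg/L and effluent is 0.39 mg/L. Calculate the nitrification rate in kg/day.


Concentration drop: TAN_in - TAN_out = 7.86 - 0.39 = 7.47 mg/L
Hourly TAN removed = Q * dTAN = 41.3 m^3/h * 7.47 mg/L = 308.511 g/h  (m^3/h * mg/L = g/h)
Daily TAN removed = 308.511 * 24 = 7404.264 g/day
Convert to kg/day: 7404.264 / 1000 = 7.404264 kg/day

7.404264 kg/day


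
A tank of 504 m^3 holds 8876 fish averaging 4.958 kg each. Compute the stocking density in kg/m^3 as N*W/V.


Total biomass = 8876 fish * 4.958 kg = 44007.208 kg
Density = total biomass / volume = 44007.208 / 504 = 87.3159 kg/m^3

87.3159 kg/m^3


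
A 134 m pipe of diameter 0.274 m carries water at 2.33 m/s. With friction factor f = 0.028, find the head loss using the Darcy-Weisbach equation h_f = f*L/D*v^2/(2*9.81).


v^2 = 2.33^2 = 5.4289 m^2/s^2
L/D = 134/0.274 = 489.05109
h_f = f*(L/D)*v^2/(2g) = 0.028 * 489.05109 * 5.4289 / 19.62 = 3.789 m

3.789 m


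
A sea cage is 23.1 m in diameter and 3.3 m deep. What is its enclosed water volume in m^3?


r = d/2 = 23.1/2 = 11.55 m
Base area = pi*r^2 = pi*11.55^2 = 419.09631 m^2
Volume = 419.09631 * 3.3 = 1383.02 m^3

1383.02 m^3


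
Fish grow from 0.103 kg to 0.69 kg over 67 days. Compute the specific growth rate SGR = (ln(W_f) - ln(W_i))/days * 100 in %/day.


ln(W_f) = ln(0.69) = -0.37106368
ln(W_i) = ln(0.103) = -2.2730263
ln(W_f) - ln(W_i) = -0.37106368 - -2.2730263 = 1.9019626
SGR = 1.9019626 / 67 * 100 = 2.83875 %/day

2.83875 %/day


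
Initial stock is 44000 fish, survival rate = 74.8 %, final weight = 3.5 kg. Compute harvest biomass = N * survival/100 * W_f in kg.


Survivors = 44000 * 74.8/100 = 32912 fish
Harvest biomass = survivors * W_f = 32912 * 3.5 = 115192 kg

115192 kg


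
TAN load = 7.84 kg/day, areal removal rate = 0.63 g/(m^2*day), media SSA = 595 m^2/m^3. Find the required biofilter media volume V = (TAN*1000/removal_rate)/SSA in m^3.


A = 7.84*1000 / 0.63 = 12444.444 m^2
V = 12444.444 / 595 = 20.915

20.915 m^3


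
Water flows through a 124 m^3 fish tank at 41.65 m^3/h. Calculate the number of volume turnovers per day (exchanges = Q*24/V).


Daily flow volume = 41.65 m^3/h * 24 h = 999.6 m^3/day
Exchanges = daily flow / tank volume = 999.6 / 124 = 8.06129 exchanges/day

8.06129 exchanges/day


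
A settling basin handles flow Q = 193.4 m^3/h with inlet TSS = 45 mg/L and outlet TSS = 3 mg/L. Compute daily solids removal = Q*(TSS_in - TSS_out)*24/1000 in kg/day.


Concentration drop: TSS_in - TSS_out = 45 - 3 = 42 mg/L
Hourly solids removed = Q * dTSS = 193.4 m^3/h * 42 mg/L = 8122.8 g/h  (m^3/h * mg/L = g/h)
Daily solids removed = 8122.8 * 24 = 194947.2 g/day
Convert g to kg: 194947.2 / 1000 = 194.9472 kg/day

194.9472 kg/day


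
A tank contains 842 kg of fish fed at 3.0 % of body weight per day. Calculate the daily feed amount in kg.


Feeding rate fraction = 3.0% / 100 = 0.03
Daily feed = 842 kg * 0.03 = 25.26 kg/day

25.26 kg/day


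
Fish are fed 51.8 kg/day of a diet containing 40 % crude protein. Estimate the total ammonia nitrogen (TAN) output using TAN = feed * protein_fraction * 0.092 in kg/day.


Protein in feed = 51.8 * 40/100 = 20.72 kg/day
TAN = protein * 0.092 = 20.72 * 0.092 = 1.90624 kg/day

1.90624 kg/day


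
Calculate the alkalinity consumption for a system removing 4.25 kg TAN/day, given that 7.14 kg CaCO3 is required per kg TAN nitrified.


Alkalinity factor: 7.14 kg CaCO3 consumed per kg TAN nitrified
alk = 4.25 kg TAN * 7.14 = 30.345 kg CaCO3/day

30.345 kg CaCO3/day


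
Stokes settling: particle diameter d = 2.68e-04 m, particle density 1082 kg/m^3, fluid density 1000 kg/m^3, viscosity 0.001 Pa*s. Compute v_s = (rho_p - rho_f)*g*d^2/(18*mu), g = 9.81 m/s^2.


Density difference: rho_p - rho_f = 1082 - 1000 = 82 kg/m^3
d^2 = (2.68e-04)^2 = 7.1824e-08 m^2
Numerator = (rho_p - rho_f) * g * d^2 = 82 * 9.81 * 7.1824e-08 = 5.7776662e-05
Denominator = 18 * mu = 18 * 0.001 = 0.018
v_s = 5.7776662e-05 / 0.018 = 0.00320981 m/s
Check: Re = rho_f * v_s * d / mu = 1000 * 0.00320981 * 2.68e-04 / 0.001 = 0.86 < 1, so Stokes' law applies.

0.00320981 m/s


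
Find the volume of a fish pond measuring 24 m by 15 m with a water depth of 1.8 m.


Base area = L * W = 24 * 15 = 360 m^2
Volume = area * depth = 360 * 1.8 = 648 m^3

648 m^3


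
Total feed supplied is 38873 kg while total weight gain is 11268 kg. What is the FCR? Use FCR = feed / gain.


FCR = feed consumed / weight gained
FCR = 38873 kg / 11268 kg = 3.44986

3.44986


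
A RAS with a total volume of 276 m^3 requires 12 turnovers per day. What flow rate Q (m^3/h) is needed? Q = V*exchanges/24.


Daily recirculation volume = 276 m^3 * 12 = 3312 m^3/day
Flow rate Q = daily volume / 24 h = 3312 / 24 = 138 m^3/h

138 m^3/h


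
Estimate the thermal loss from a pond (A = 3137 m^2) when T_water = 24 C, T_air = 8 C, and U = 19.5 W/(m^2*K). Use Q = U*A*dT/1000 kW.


Temperature difference dT = 24 - 8 = 16 K
Heat loss (W) = U * A * dT = 19.5 * 3137 * 16 = 978744 W
Convert to kW: 978744 / 1000 = 978.744 kW

978.744 kW


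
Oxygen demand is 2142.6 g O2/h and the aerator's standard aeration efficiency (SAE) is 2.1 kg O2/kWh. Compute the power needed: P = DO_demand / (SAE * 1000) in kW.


SAE in g O2/kWh = 2.1 * 1000 = 2100 g/kWh
P = DO_demand / SAE_g = 2142.6 / 2100 = 1.02029 kW

1.02029 kW


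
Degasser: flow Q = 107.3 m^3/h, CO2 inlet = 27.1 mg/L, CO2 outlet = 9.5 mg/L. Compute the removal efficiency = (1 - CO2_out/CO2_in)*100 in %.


CO2_out / CO2_in = 9.5 / 27.1 = 0.35055351
Fraction remaining = 0.35055351
efficiency = (1 - 0.35055351) * 100 = 64.9446 %

64.9446 %


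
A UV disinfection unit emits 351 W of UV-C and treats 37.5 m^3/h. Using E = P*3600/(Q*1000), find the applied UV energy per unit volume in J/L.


Energy delivered per hour = 351 W * 3600 s = 1263600 J/h
Volume treated per hour = 37.5 m^3/h * 1000 = 37500 L/h
dose = 1263600 / 37500 = 33.696 J/L

33.696 J/L


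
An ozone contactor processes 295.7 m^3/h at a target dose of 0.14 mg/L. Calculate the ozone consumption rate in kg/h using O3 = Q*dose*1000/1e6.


O3 demand (mg/h) = Q * dose * 1000 = 295.7 * 0.14 * 1000 = 41398 mg/h
Convert mg to kg: 41398 / 1e6 = 0.041398 kg/h

0.041398 kg/h


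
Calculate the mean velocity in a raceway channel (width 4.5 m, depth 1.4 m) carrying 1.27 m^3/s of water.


Cross-sectional area = W * d = 4.5 * 1.4 = 6.3 m^2
Velocity = Q / A = 1.27 / 6.3 = 0.201587 m/s

0.201587 m/s


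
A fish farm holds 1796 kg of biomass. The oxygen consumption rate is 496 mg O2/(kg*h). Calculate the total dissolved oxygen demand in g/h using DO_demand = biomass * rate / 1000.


Total O2 consumption (mg/h) = 1796 kg * 496 mg/(kg*h) = 890816 mg/h
Convert to g/h: 890816 / 1000 = 890.816 g/h

890.816 g/h


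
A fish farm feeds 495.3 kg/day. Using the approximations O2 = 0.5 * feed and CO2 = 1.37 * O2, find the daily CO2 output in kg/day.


O2 = 495.3 * 0.5 = 247.65
CO2 = 247.65 * 1.37 = 339.2805

339.2805 kg/day


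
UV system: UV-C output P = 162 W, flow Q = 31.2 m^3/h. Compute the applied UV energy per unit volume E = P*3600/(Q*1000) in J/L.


Energy delivered per hour = 162 W * 3600 s = 583200 J/h
Volume treated per hour = 31.2 m^3/h * 1000 = 31200 L/h
dose = 583200 / 31200 = 18.6923 J/L

18.6923 J/L


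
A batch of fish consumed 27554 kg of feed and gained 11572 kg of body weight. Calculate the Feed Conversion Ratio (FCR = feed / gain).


FCR = feed consumed / weight gained
FCR = 27554 kg / 11572 kg = 2.38109

2.38109


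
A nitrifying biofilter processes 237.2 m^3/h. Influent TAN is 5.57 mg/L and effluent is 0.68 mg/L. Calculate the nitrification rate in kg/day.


Concentration drop: TAN_in - TAN_out = 5.57 - 0.68 = 4.89 mg/L
Hourly TAN removed = Q * dTAN = 237.2 m^3/h * 4.89 mg/L = 1159.908 g/h  (m^3/h * mg/L = g/h)
Daily TAN removed = 1159.908 * 24 = 27837.792 g/day
Convert to kg/day: 27837.792 / 1000 = 27.837792 kg/day

27.837792 kg/day


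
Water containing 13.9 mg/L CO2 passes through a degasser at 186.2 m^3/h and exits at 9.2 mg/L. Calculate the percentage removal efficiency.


CO2_out / CO2_in = 9.2 / 13.9 = 0.6618705
Fraction remaining = 0.6618705
efficiency = (1 - 0.6618705) * 100 = 33.813 %

33.813 %


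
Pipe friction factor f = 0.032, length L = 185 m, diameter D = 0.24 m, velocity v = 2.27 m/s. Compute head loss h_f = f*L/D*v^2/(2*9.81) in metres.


v^2 = 2.27^2 = 5.1529 m^2/s^2
L/D = 185/0.24 = 770.83333
h_f = f*(L/D)*v^2/(2g) = 0.032 * 770.83333 * 5.1529 / 19.62 = 6.47833 m

6.47833 m


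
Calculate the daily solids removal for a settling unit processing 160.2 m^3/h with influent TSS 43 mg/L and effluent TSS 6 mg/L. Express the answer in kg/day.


Concentration drop: TSS_in - TSS_out = 43 - 6 = 37 mg/L
Hourly solids removed = Q * dTSS = 160.2 m^3/h * 37 mg/L = 5927.4 g/h  (m^3/h * mg/L = g/h)
Daily solids removed = 5927.4 * 24 = 142257.6 g/day
Convert g to kg: 142257.6 / 1000 = 142.2576 kg/day

142.2576 kg/day


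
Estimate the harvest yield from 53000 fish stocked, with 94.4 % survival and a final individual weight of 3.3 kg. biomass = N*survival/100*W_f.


Survivors = 53000 * 94.4/100 = 50032 fish
Harvest biomass = survivors * W_f = 50032 * 3.3 = 165105.6 kg

165105.6 kg


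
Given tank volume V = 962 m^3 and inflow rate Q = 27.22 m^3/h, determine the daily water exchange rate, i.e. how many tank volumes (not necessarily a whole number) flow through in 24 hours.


Daily flow volume = 27.22 m^3/h * 24 h = 653.28 m^3/day
Exchanges = daily flow / tank volume = 653.28 / 962 = 0.679085 exchanges/day

0.679085 exchanges/day


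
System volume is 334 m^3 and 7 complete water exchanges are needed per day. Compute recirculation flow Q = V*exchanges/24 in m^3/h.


Daily recirculation volume = 334 m^3 * 7 = 2338 m^3/day
Flow rate Q = daily volume / 24 h = 2338 / 24 = 97.4167 m^3/h

97.4167 m^3/h


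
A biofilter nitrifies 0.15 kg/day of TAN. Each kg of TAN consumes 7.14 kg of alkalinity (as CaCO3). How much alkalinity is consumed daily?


Alkalinity factor: 7.14 kg CaCO3 consumed per kg TAN nitrified
alk = 0.15 kg TAN * 7.14 = 1.071 kg CaCO3/day

1.071 kg CaCO3/day


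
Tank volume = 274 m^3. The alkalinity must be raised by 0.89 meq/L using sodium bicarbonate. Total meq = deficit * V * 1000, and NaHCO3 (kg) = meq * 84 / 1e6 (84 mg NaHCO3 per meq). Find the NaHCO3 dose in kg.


Tank volume in L = 274 m^3 * 1000 = 274000 L
Total meq required = 0.89 meq/L * 274000 L = 243860 meq
NaHCO3 mass = 243860 meq * 84 mg/meq / 1e6 = 20.4842 kg

20.4842 kg


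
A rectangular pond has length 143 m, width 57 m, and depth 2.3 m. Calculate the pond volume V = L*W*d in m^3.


Base area = L * W = 143 * 57 = 8151 m^2
Volume = area * depth = 8151 * 2.3 = 18747.3 m^3

18747.3 m^3


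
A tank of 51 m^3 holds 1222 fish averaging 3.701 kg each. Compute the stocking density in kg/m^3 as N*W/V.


Total biomass = 1222 fish * 3.701 kg = 4522.622 kg
Density = total biomass / volume = 4522.622 / 51 = 88.6789 kg/m^3

88.6789 kg/m^3


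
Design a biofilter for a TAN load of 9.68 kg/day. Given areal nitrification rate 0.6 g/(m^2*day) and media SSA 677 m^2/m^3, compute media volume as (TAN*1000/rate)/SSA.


A = 9.68*1000 / 0.6 = 16133.333 m^2
V = 16133.333 / 677 = 23.8306

23.8306 m^3


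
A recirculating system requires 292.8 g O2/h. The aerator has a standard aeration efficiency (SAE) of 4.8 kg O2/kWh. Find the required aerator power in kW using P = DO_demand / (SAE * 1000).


SAE in g O2/kWh = 4.8 * 1000 = 4800 g/kWh
P = DO_demand / SAE_g = 292.8 / 4800 = 0.061 kW

0.061 kW


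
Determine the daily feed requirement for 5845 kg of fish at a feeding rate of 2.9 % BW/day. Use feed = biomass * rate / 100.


Feeding rate fraction = 2.9% / 100 = 0.029
Daily feed = 5845 kg * 0.029 = 169.505 kg/day

169.505 kg/day


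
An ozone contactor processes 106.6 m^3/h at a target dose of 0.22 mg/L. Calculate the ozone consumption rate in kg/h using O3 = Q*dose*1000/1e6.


O3 demand (mg/h) = Q * dose * 1000 = 106.6 * 0.22 * 1000 = 23452 mg/h
Convert mg to kg: 23452 / 1e6 = 0.023452 kg/h

0.023452 kg/h


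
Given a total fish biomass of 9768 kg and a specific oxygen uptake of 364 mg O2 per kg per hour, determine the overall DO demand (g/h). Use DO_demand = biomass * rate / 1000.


Total O2 consumption (mg/h) = 9768 kg * 364 mg/(kg*h) = 3555552 mg/h
Convert to g/h: 3555552 / 1000 = 3555.552 g/h

3555.552 g/h


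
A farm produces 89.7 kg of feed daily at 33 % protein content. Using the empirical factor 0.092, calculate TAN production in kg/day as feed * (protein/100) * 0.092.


Protein in feed = 89.7 * 33/100 = 29.601 kg/day
TAN = protein * 0.092 = 29.601 * 0.092 = 2.723292 kg/day

2.723292 kg/day


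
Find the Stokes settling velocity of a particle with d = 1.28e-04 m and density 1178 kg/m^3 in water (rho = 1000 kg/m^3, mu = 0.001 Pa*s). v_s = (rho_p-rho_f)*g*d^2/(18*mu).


Density difference: rho_p - rho_f = 1178 - 1000 = 178 kg/m^3
d^2 = (1.28e-04)^2 = 1.6384e-08 m^2
Numerator = (rho_p - rho_f) * g * d^2 = 178 * 9.81 * 1.6384e-08 = 2.8609413e-05
Denominator = 18 * mu = 18 * 0.001 = 0.018
v_s = 2.8609413e-05 / 0.018 = 0.00158941 m/s
Check: Re = rho_f * v_s * d / mu = 1000 * 0.00158941 * 1.28e-04 / 0.001 = 0.203 < 1, so Stokes' law applies.

0.00158941 m/s


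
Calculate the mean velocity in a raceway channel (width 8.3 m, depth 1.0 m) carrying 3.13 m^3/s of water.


Cross-sectional area = W * d = 8.3 * 1.0 = 8.3 m^2
Velocity = Q / A = 3.13 / 8.3 = 0.377108 m/s

0.377108 m/s


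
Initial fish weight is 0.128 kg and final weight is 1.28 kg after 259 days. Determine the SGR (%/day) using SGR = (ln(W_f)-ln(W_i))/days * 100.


ln(W_f) = ln(1.28) = 0.24686008
ln(W_i) = ln(0.128) = -2.055725
ln(W_f) - ln(W_i) = 0.24686008 - -2.055725 = 2.3025851
SGR = 2.3025851 / 259 * 100 = 0.889029 %/day

0.889029 %/day


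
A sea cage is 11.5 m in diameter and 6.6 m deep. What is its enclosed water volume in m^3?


r = d/2 = 11.5/2 = 5.75 m
Base area = pi*r^2 = pi*5.75^2 = 103.86891 m^2
Volume = 103.86891 * 6.6 = 685.535 m^3

685.535 m^3


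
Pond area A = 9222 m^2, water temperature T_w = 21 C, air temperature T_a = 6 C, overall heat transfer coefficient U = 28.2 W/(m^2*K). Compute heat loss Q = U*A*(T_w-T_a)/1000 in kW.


Temperature difference dT = 21 - 6 = 15 K
Heat loss (W) = U * A * dT = 28.2 * 9222 * 15 = 3900906 W
Convert to kW: 3900906 / 1000 = 3900.906 kW

3900.906 kW


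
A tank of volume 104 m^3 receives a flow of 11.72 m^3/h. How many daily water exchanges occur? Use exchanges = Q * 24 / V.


Daily flow volume = 11.72 m^3/h * 24 h = 281.28 m^3/day
Exchanges = daily flow / tank volume = 281.28 / 104 = 2.70462 exchanges/day

2.70462 exchanges/day


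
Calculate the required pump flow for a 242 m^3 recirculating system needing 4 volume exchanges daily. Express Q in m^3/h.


Daily recirculation volume = 242 m^3 * 4 = 968 m^3/day
Flow rate Q = daily volume / 24 h = 968 / 24 = 40.3333 m^3/h

40.3333 m^3/h


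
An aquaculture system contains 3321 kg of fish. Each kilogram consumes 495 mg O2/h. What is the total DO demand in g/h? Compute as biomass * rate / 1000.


Total O2 consumption (mg/h) = 3321 kg * 495 mg/(kg*h) = 1643895 mg/h
Convert to g/h: 1643895 / 1000 = 1643.895 g/h

1643.895 g/h


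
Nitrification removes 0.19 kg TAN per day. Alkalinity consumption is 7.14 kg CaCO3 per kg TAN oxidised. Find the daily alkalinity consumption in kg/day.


Alkalinity factor: 7.14 kg CaCO3 consumed per kg TAN nitrified
alk = 0.19 kg TAN * 7.14 = 1.3566 kg CaCO3/day

1.3566 kg CaCO3/day


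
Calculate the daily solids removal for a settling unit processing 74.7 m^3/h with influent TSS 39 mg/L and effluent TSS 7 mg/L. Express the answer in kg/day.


Concentration drop: TSS_in - TSS_out = 39 - 7 = 32 mg/L
Hourly solids removed = Q * dTSS = 74.7 m^3/h * 32 mg/L = 2390.4 g/h  (m^3/h * mg/L = g/h)
Daily solids removed = 2390.4 * 24 = 57369.6 g/day
Convert g to kg: 57369.6 / 1000 = 57.3696 kg/day

57.3696 kg/day


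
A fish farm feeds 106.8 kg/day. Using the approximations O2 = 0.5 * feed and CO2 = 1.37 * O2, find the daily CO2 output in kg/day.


O2 = 106.8 * 0.5 = 53.4
CO2 = 53.4 * 1.37 = 73.158

73.158 kg/day


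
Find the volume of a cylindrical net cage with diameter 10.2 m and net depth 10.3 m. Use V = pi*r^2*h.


r = d/2 = 10.2/2 = 5.1 m
Base area = pi*r^2 = pi*5.1^2 = 81.712825 m^2
Volume = 81.712825 * 10.3 = 841.642 m^3

841.642 m^3


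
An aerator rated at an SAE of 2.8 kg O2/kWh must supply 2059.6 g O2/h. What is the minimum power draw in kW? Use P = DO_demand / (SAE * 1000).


SAE in g O2/kWh = 2.8 * 1000 = 2800 g/kWh
P = DO_demand / SAE_g = 2059.6 / 2800 = 0.735571 kW

0.735571 kW


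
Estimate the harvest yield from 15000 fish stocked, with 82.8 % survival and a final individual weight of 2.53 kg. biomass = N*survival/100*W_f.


Survivors = 15000 * 82.8/100 = 12420 fish
Harvest biomass = survivors * W_f = 12420 * 2.53 = 31422.6 kg

31422.6 kg


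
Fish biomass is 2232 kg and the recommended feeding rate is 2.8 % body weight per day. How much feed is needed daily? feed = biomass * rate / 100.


Feeding rate fraction = 2.8% / 100 = 0.028
Daily feed = 2232 kg * 0.028 = 62.496 kg/day

62.496 kg/day


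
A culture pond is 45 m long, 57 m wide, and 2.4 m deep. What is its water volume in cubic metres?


Base area = L * W = 45 * 57 = 2565 m^2
Volume = area * depth = 2565 * 2.4 = 6156 m^3

6156 m^3


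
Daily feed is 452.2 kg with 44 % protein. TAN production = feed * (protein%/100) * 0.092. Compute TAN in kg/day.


Protein in feed = 452.2 * 44/100 = 198.968 kg/day
TAN = protein * 0.092 = 198.968 * 0.092 = 18.305056 kg/day

18.305056 kg/day


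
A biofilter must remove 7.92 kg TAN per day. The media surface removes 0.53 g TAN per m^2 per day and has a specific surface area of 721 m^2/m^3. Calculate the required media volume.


A = 7.92*1000 / 0.53 = 14943.396 m^2
V = 14943.396 / 721 = 20.7259

20.7259 m^3


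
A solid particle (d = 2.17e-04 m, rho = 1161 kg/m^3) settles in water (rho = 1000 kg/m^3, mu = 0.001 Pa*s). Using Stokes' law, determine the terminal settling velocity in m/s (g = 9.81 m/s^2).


Density difference: rho_p - rho_f = 1161 - 1000 = 161 kg/m^3
d^2 = (2.17e-04)^2 = 4.7089e-08 m^2
Numerator = (rho_p - rho_f) * g * d^2 = 161 * 9.81 * 4.7089e-08 = 7.4372837e-05
Denominator = 18 * mu = 18 * 0.001 = 0.018
v_s = 7.4372837e-05 / 0.018 = 0.00413182 m/s
Check: Re = rho_f * v_s * d / mu = 1000 * 0.00413182 * 2.17e-04 / 0.001 = 0.897 < 1, so Stokes' law applies.

0.00413182 m/s


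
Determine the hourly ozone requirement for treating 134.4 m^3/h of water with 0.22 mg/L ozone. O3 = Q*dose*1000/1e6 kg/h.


O3 demand (mg/h) = Q * dose * 1000 = 134.4 * 0.22 * 1000 = 29568 mg/h
Convert mg to kg: 29568 / 1e6 = 0.029568 kg/h

0.029568 kg/h


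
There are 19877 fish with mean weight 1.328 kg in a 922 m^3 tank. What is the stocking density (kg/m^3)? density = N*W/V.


Total biomass = 19877 fish * 1.328 kg = 26396.656 kg
Density = total biomass / volume = 26396.656 / 922 = 28.6298 kg/m^3

28.6298 kg/m^3


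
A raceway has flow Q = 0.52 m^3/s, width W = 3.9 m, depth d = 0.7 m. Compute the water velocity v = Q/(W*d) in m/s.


Cross-sectional area = W * d = 3.9 * 0.7 = 2.73 m^2
Velocity = Q / A = 0.52 / 2.73 = 0.190476 m/s

0.190476 m/s


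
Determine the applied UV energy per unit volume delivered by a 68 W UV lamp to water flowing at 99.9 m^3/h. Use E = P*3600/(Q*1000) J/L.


Energy delivered per hour = 68 W * 3600 s = 244800 J/h
Volume treated per hour = 99.9 m^3/h * 1000 = 99900 L/h
dose = 244800 / 99900 = 2.45045 J/L

2.45045 J/L


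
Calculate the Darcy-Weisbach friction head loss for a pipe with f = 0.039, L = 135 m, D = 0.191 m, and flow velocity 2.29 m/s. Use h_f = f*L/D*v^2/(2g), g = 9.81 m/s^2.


v^2 = 2.29^2 = 5.2441 m^2/s^2
L/D = 135/0.191 = 706.80628
h_f = f*(L/D)*v^2/(2g) = 0.039 * 706.80628 * 5.2441 / 19.62 = 7.36779 m

7.36779 m


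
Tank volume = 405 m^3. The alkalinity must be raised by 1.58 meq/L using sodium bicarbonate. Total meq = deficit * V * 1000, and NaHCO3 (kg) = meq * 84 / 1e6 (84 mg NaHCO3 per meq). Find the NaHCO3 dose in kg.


Tank volume in L = 405 m^3 * 1000 = 405000 L
Total meq required = 1.58 meq/L * 405000 L = 639900 meq
NaHCO3 mass = 639900 meq * 84 mg/meq / 1e6 = 53.7516 kg

53.7516 kg


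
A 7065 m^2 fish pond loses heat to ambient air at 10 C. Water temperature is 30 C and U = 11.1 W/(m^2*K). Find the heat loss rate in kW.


Temperature difference dT = 30 - 10 = 20 K
Heat loss (W) = U * A * dT = 11.1 * 7065 * 20 = 1568430 W
Convert to kW: 1568430 / 1000 = 1568.43 kW

1568.43 kW


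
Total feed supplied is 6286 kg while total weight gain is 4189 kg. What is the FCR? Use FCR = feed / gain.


FCR = feed consumed / weight gained
FCR = 6286 kg / 4189 kg = 1.5006

1.5006


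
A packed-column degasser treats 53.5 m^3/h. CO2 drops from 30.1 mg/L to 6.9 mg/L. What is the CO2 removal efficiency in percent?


CO2_out / CO2_in = 6.9 / 30.1 = 0.22923588
Fraction remaining = 0.22923588
efficiency = (1 - 0.22923588) * 100 = 77.0764 %

77.0764 %


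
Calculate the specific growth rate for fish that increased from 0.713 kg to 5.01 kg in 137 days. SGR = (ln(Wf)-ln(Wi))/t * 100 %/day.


ln(W_f) = ln(5.01) = 1.6114359
ln(W_i) = ln(0.713) = -0.33827386
ln(W_f) - ln(W_i) = 1.6114359 - -0.33827386 = 1.9497098
SGR = 1.9497098 / 137 * 100 = 1.42315 %/day

1.42315 %/day


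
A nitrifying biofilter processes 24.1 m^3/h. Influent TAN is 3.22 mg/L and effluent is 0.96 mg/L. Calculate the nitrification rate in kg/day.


Concentration drop: TAN_in - TAN_out = 3.22 - 0.96 = 2.26 mg/L
Hourly TAN removed = Q * dTAN = 24.1 m^3/h * 2.26 mg/L = 54.466 g/h  (m^3/h * mg/L = g/h)
Daily TAN removed = 54.466 * 24 = 1307.184 g/day
Convert to kg/day: 1307.184 / 1000 = 1.307184 kg/day

1.307184 kg/day


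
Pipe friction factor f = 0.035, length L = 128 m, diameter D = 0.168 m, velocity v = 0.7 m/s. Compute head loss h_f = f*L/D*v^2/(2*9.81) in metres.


v^2 = 0.7^2 = 0.49 m^2/s^2
L/D = 128/0.168 = 761.90476
h_f = f*(L/D)*v^2/(2g) = 0.035 * 761.90476 * 0.49 / 19.62 = 0.665987 m

0.665987 m


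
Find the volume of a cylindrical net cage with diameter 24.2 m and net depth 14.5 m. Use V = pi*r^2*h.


r = d/2 = 24.2/2 = 12.1 m
Base area = pi*r^2 = pi*12.1^2 = 459.96058 m^2
Volume = 459.96058 * 14.5 = 6669.43 m^3

6669.43 m^3


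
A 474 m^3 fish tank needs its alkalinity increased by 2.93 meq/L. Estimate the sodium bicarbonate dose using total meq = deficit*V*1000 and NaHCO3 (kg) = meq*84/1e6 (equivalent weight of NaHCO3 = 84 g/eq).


Tank volume in L = 474 m^3 * 1000 = 474000 L
Total meq required = 2.93 meq/L * 474000 L = 1388820 meq
NaHCO3 mass = 1388820 meq * 84 mg/meq / 1e6 = 116.661 kg

116.661 kg


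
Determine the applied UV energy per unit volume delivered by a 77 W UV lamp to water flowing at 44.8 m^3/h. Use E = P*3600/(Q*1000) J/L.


Energy delivered per hour = 77 W * 3600 s = 277200 J/h
Volume treated per hour = 44.8 m^3/h * 1000 = 44800 L/h
dose = 277200 / 44800 = 6.1875 J/L

6.1875 J/L


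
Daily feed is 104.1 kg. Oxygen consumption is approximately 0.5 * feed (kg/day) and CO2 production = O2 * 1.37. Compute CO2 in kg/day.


O2 = 104.1 * 0.5 = 52.05
CO2 = 52.05 * 1.37 = 71.3085

71.3085 kg/day


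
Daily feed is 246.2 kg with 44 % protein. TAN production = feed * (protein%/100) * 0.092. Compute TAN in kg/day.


Protein in feed = 246.2 * 44/100 = 108.328 kg/day
TAN = protein * 0.092 = 108.328 * 0.092 = 9.966176 kg/day

9.966176 kg/day


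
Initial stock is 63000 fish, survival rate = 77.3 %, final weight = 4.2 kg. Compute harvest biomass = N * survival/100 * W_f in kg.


Survivors = 63000 * 77.3/100 = 48699 fish
Harvest biomass = survivors * W_f = 48699 * 4.2 = 204535.8 kg

204535.8 kg


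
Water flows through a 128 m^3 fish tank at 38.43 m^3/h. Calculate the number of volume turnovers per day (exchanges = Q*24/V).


Daily flow volume = 38.43 m^3/h * 24 h = 922.32 m^3/day
Exchanges = daily flow / tank volume = 922.32 / 128 = 7.20563 exchanges/day

7.20563 exchanges/day


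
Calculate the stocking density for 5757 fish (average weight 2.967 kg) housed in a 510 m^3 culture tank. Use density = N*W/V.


Total biomass = 5757 fish * 2.967 kg = 17081.019 kg
Density = total biomass / volume = 17081.019 / 510 = 33.4922 kg/m^3

33.4922 kg/m^3


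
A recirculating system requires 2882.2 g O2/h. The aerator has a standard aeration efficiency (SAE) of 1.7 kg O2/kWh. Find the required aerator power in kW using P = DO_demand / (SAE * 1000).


SAE in g O2/kWh = 1.7 * 1000 = 1700 g/kWh
P = DO_demand / SAE_g = 2882.2 / 1700 = 1.69541 kW

1.69541 kW


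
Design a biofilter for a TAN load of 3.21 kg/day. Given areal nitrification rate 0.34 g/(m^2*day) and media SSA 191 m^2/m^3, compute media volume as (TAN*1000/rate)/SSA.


A = 3.21*1000 / 0.34 = 9441.1765 m^2
V = 9441.1765 / 191 = 49.4302

49.4302 m^3


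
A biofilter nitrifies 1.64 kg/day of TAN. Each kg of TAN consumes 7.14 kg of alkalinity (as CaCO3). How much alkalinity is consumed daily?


Alkalinity factor: 7.14 kg CaCO3 consumed per kg TAN nitrified
alk = 1.64 kg TAN * 7.14 = 11.7096 kg CaCO3/day

11.7096 kg CaCO3/day


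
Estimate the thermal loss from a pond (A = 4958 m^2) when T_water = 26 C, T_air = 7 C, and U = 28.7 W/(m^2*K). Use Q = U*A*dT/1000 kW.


Temperature difference dT = 26 - 7 = 19 K
Heat loss (W) = U * A * dT = 28.7 * 4958 * 19 = 2703597.4 W
Convert to kW: 2703597.4 / 1000 = 2703.5974 kW

2703.5974 kW


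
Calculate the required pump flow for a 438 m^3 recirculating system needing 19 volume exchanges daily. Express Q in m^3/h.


Daily recirculation volume = 438 m^3 * 19 = 8322 m^3/day
Flow rate Q = daily volume / 24 h = 8322 / 24 = 346.75 m^3/h

346.75 m^3/h


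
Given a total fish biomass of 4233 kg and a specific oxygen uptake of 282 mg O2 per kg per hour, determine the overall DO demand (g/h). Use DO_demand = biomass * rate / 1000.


Total O2 consumption (mg/h) = 4233 kg * 282 mg/(kg*h) = 1193706 mg/h
Convert to g/h: 1193706 / 1000 = 1193.706 g/h

1193.706 g/h


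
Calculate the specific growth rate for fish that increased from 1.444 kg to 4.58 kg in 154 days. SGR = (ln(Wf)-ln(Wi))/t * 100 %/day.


ln(W_f) = ln(4.58) = 1.521699
ln(W_i) = ln(1.444) = 0.36741704
ln(W_f) - ln(W_i) = 1.521699 - 0.36741704 = 1.154282
SGR = 1.154282 / 154 * 100 = 0.749534 %/day

0.749534 %/day


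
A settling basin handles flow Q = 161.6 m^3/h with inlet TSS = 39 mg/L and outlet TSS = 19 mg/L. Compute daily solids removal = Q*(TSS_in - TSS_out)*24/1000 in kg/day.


Concentration drop: TSS_in - TSS_out = 39 - 19 = 20 mg/L
Hourly solids removed = Q * dTSS = 161.6 m^3/h * 20 mg/L = 3232 g/h  (m^3/h * mg/L = g/h)
Daily solids removed = 3232 * 24 = 77568 g/day
Convert g to kg: 77568 / 1000 = 77.568 kg/day

77.568 kg/day


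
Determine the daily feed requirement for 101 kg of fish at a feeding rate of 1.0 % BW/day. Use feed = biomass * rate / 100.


Feeding rate fraction = 1.0% / 100 = 0.01
Daily feed = 101 kg * 0.01 = 1.01 kg/day

1.01 kg/day


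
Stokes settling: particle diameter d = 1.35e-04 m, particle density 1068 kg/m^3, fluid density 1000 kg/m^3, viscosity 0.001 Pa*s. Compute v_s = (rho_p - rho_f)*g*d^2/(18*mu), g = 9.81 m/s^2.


Density difference: rho_p - rho_f = 1068 - 1000 = 68 kg/m^3
d^2 = (1.35e-04)^2 = 1.8225e-08 m^2
Numerator = (rho_p - rho_f) * g * d^2 = 68 * 9.81 * 1.8225e-08 = 1.2157533e-05
Denominator = 18 * mu = 18 * 0.001 = 0.018
v_s = 1.2157533e-05 / 0.018 = 6.75418e-04 m/s
Check: Re = rho_f * v_s * d / mu = 1000 * 6.75418e-04 * 1.35e-04 / 0.001 = 0.0912 < 1, so Stokes' law applies.

6.75418e-04 m/s


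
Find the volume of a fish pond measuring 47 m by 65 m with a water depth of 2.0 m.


Base area = L * W = 47 * 65 = 3055 m^2
Volume = area * depth = 3055 * 2.0 = 6110 m^3

6110 m^3


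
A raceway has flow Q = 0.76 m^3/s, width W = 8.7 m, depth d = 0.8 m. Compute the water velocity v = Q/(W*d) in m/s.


Cross-sectional area = W * d = 8.7 * 0.8 = 6.96 m^2
Velocity = Q / A = 0.76 / 6.96 = 0.109195 m/s

0.109195 m/s


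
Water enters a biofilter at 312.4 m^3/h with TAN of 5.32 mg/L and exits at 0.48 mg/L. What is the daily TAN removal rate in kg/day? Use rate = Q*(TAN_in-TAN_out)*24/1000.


Concentration drop: TAN_in - TAN_out = 5.32 - 0.48 = 4.84 mg/L
Hourly TAN removed = Q * dTAN = 312.4 m^3/h * 4.84 mg/L = 1512.016 g/h  (m^3/h * mg/L = g/h)
Daily TAN removed = 1512.016 * 24 = 36288.384 g/day
Convert to kg/day: 36288.384 / 1000 = 36.288384 kg/day

36.288384 kg/day
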